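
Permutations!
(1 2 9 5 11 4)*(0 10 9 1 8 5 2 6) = (0 10 9 2 1 6)(4 8 5 11) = [10, 6, 1, 3, 8, 11, 0, 7, 5, 2, 9, 4]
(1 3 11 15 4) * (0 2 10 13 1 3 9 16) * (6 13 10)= [2, 9, 6, 11, 3, 5, 13, 7, 8, 16, 10, 15, 12, 1, 14, 4, 0]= (0 2 6 13 1 9 16)(3 11 15 4)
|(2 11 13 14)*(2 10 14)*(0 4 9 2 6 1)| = 8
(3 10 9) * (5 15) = [0, 1, 2, 10, 4, 15, 6, 7, 8, 3, 9, 11, 12, 13, 14, 5] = (3 10 9)(5 15)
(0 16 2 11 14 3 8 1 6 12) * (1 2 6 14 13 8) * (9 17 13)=(0 16 6 12)(1 14 3)(2 11 9 17 13 8)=[16, 14, 11, 1, 4, 5, 12, 7, 2, 17, 10, 9, 0, 8, 3, 15, 6, 13]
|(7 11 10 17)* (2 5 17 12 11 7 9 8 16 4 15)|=24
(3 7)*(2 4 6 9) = (2 4 6 9)(3 7) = [0, 1, 4, 7, 6, 5, 9, 3, 8, 2]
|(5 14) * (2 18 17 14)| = |(2 18 17 14 5)| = 5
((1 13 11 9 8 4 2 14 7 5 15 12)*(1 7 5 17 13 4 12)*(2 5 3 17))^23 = (1 15 5 4)(2 17 9 7 3 11 12 14 13 8)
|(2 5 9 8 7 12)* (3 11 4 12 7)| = 8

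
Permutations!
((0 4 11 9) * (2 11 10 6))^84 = ((0 4 10 6 2 11 9))^84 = (11)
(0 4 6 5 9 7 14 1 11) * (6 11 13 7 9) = (0 4 11)(1 13 7 14)(5 6) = [4, 13, 2, 3, 11, 6, 5, 14, 8, 9, 10, 0, 12, 7, 1]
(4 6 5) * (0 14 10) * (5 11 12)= (0 14 10)(4 6 11 12 5)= [14, 1, 2, 3, 6, 4, 11, 7, 8, 9, 0, 12, 5, 13, 10]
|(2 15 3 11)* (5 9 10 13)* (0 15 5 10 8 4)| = |(0 15 3 11 2 5 9 8 4)(10 13)| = 18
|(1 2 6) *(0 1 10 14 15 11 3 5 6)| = |(0 1 2)(3 5 6 10 14 15 11)| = 21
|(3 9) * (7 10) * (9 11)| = |(3 11 9)(7 10)| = 6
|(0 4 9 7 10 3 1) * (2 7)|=|(0 4 9 2 7 10 3 1)|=8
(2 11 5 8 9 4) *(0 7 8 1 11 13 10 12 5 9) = (0 7 8)(1 11 9 4 2 13 10 12 5) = [7, 11, 13, 3, 2, 1, 6, 8, 0, 4, 12, 9, 5, 10]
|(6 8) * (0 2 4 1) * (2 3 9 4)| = |(0 3 9 4 1)(6 8)| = 10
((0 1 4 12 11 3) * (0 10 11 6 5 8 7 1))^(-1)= (1 7 8 5 6 12 4)(3 11 10)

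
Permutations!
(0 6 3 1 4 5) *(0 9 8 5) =(0 6 3 1 4)(5 9 8) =[6, 4, 2, 1, 0, 9, 3, 7, 5, 8]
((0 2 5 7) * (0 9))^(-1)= ((0 2 5 7 9))^(-1)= (0 9 7 5 2)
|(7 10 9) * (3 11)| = 6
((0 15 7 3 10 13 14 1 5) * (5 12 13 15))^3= (0 5)(1 14 13 12)(3 7 15 10)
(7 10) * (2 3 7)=(2 3 7 10)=[0, 1, 3, 7, 4, 5, 6, 10, 8, 9, 2]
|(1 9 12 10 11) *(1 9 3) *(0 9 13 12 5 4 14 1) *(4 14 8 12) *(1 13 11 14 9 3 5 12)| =|(0 3)(1 5 9 12 10 14 13 4 8)| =18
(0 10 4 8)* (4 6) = (0 10 6 4 8) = [10, 1, 2, 3, 8, 5, 4, 7, 0, 9, 6]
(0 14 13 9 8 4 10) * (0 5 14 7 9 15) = (0 7 9 8 4 10 5 14 13 15) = [7, 1, 2, 3, 10, 14, 6, 9, 4, 8, 5, 11, 12, 15, 13, 0]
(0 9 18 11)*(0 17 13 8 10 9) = (8 10 9 18 11 17 13) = [0, 1, 2, 3, 4, 5, 6, 7, 10, 18, 9, 17, 12, 8, 14, 15, 16, 13, 11]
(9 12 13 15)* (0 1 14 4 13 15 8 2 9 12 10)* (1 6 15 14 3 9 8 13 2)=(0 6 15 12 14 4 2 8 1 3 9 10)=[6, 3, 8, 9, 2, 5, 15, 7, 1, 10, 0, 11, 14, 13, 4, 12]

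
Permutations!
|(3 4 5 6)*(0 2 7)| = 12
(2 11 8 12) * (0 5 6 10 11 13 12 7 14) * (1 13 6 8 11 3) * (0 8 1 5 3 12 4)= (0 3 5 1 13 4)(2 6 10 12)(7 14 8)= [3, 13, 6, 5, 0, 1, 10, 14, 7, 9, 12, 11, 2, 4, 8]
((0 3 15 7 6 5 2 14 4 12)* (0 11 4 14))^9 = (0 15 6 2 3 7 5)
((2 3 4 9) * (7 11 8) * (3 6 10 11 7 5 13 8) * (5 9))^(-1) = (2 9 8 13 5 4 3 11 10 6)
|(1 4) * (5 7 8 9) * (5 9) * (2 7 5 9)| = 4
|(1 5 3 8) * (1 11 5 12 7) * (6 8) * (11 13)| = 6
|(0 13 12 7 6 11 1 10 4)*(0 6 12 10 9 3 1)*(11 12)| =24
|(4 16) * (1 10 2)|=6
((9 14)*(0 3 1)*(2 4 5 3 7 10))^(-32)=((0 7 10 2 4 5 3 1)(9 14))^(-32)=(14)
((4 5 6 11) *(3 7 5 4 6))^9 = (6 11)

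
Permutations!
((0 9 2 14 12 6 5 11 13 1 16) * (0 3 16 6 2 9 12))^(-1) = ((0 12 2 14)(1 6 5 11 13)(3 16))^(-1) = (0 14 2 12)(1 13 11 5 6)(3 16)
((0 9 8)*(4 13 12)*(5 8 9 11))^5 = ((0 11 5 8)(4 13 12))^5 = (0 11 5 8)(4 12 13)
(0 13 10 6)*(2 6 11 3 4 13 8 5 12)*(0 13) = (0 8 5 12 2 6 13 10 11 3 4) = [8, 1, 6, 4, 0, 12, 13, 7, 5, 9, 11, 3, 2, 10]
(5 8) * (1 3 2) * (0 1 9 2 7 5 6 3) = (0 1)(2 9)(3 7 5 8 6) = [1, 0, 9, 7, 4, 8, 3, 5, 6, 2]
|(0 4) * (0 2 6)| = |(0 4 2 6)| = 4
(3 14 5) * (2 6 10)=(2 6 10)(3 14 5)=[0, 1, 6, 14, 4, 3, 10, 7, 8, 9, 2, 11, 12, 13, 5]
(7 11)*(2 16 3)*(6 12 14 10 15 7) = [0, 1, 16, 2, 4, 5, 12, 11, 8, 9, 15, 6, 14, 13, 10, 7, 3] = (2 16 3)(6 12 14 10 15 7 11)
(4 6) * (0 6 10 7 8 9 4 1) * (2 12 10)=[6, 0, 12, 3, 2, 5, 1, 8, 9, 4, 7, 11, 10]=(0 6 1)(2 12 10 7 8 9 4)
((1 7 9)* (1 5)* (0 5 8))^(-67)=(0 8 9 7 1 5)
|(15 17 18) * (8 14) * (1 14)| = |(1 14 8)(15 17 18)| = 3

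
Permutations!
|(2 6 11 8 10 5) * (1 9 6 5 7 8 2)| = |(1 9 6 11 2 5)(7 8 10)| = 6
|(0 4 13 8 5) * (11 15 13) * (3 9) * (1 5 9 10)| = |(0 4 11 15 13 8 9 3 10 1 5)| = 11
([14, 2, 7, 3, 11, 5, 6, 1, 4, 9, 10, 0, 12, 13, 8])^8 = [4, 7, 1, 3, 14, 5, 6, 2, 0, 9, 10, 8, 12, 13, 11]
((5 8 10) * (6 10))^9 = ((5 8 6 10))^9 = (5 8 6 10)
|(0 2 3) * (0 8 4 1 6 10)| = 8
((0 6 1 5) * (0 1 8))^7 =((0 6 8)(1 5))^7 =(0 6 8)(1 5)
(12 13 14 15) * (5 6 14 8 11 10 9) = [0, 1, 2, 3, 4, 6, 14, 7, 11, 5, 9, 10, 13, 8, 15, 12] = (5 6 14 15 12 13 8 11 10 9)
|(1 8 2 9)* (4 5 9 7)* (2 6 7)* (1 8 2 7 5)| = |(1 2 7 4)(5 9 8 6)| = 4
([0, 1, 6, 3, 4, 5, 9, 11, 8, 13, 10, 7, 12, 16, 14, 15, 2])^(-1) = [0, 1, 16, 3, 4, 5, 2, 11, 8, 6, 10, 7, 12, 9, 14, 15, 13]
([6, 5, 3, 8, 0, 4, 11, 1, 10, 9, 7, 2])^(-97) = [11, 4, 8, 10, 6, 0, 2, 5, 7, 9, 1, 3]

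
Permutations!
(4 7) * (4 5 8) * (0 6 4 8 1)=[6, 0, 2, 3, 7, 1, 4, 5, 8]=(8)(0 6 4 7 5 1)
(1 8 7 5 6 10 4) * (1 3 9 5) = [0, 8, 2, 9, 3, 6, 10, 1, 7, 5, 4] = (1 8 7)(3 9 5 6 10 4)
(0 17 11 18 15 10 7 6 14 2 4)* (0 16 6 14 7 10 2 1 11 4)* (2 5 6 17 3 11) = (0 3 11 18 15 5 6 7 14 1 2)(4 16 17) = [3, 2, 0, 11, 16, 6, 7, 14, 8, 9, 10, 18, 12, 13, 1, 5, 17, 4, 15]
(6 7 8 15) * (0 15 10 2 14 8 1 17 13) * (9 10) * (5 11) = (0 15 6 7 1 17 13)(2 14 8 9 10)(5 11) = [15, 17, 14, 3, 4, 11, 7, 1, 9, 10, 2, 5, 12, 0, 8, 6, 16, 13]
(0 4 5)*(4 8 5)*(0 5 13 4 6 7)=(0 8 13 4 6 7)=[8, 1, 2, 3, 6, 5, 7, 0, 13, 9, 10, 11, 12, 4]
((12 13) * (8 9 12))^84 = ((8 9 12 13))^84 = (13)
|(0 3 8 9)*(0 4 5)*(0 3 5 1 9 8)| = |(0 5 3)(1 9 4)| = 3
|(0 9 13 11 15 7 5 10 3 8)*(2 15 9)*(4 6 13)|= 40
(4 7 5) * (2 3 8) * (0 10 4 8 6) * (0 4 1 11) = (0 10 1 11)(2 3 6 4 7 5 8) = [10, 11, 3, 6, 7, 8, 4, 5, 2, 9, 1, 0]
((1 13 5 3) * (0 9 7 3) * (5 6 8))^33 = (0 6 3)(1 9 8)(5 13 7)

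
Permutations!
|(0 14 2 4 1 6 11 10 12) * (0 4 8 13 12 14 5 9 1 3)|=|(0 5 9 1 6 11 10 14 2 8 13 12 4 3)|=14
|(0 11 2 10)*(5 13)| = |(0 11 2 10)(5 13)| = 4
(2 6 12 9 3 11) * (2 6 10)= [0, 1, 10, 11, 4, 5, 12, 7, 8, 3, 2, 6, 9]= (2 10)(3 11 6 12 9)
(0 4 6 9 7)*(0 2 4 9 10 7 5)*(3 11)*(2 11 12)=(0 9 5)(2 4 6 10 7 11 3 12)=[9, 1, 4, 12, 6, 0, 10, 11, 8, 5, 7, 3, 2]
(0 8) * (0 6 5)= (0 8 6 5)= [8, 1, 2, 3, 4, 0, 5, 7, 6]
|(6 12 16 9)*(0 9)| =5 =|(0 9 6 12 16)|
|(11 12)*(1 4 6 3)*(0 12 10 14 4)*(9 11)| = |(0 12 9 11 10 14 4 6 3 1)| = 10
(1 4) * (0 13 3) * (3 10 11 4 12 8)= (0 13 10 11 4 1 12 8 3)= [13, 12, 2, 0, 1, 5, 6, 7, 3, 9, 11, 4, 8, 10]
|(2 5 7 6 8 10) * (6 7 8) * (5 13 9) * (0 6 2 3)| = 9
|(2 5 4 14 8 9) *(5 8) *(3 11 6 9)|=6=|(2 8 3 11 6 9)(4 14 5)|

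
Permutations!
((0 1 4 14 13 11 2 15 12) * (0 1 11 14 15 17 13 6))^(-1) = ((0 11 2 17 13 14 6)(1 4 15 12))^(-1) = (0 6 14 13 17 2 11)(1 12 15 4)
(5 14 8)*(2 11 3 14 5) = (2 11 3 14 8) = [0, 1, 11, 14, 4, 5, 6, 7, 2, 9, 10, 3, 12, 13, 8]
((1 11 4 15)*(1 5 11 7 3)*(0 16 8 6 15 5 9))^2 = ((0 16 8 6 15 9)(1 7 3)(4 5 11))^2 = (0 8 15)(1 3 7)(4 11 5)(6 9 16)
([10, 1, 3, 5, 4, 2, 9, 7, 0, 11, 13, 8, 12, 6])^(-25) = [6, 1, 5, 2, 4, 3, 8, 7, 13, 0, 9, 10, 12, 11]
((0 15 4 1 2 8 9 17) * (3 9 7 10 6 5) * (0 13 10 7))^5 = ((0 15 4 1 2 8)(3 9 17 13 10 6 5))^5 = (0 8 2 1 4 15)(3 6 13 9 5 10 17)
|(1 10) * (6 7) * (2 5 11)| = 6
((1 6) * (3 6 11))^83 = (1 6 3 11)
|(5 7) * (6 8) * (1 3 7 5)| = 6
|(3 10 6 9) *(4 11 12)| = |(3 10 6 9)(4 11 12)| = 12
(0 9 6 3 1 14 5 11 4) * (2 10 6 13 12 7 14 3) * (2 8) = (0 9 13 12 7 14 5 11 4)(1 3)(2 10 6 8) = [9, 3, 10, 1, 0, 11, 8, 14, 2, 13, 6, 4, 7, 12, 5]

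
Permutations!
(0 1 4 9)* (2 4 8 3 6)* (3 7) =(0 1 8 7 3 6 2 4 9) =[1, 8, 4, 6, 9, 5, 2, 3, 7, 0]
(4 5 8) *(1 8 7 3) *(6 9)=(1 8 4 5 7 3)(6 9)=[0, 8, 2, 1, 5, 7, 9, 3, 4, 6]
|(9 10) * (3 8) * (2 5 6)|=|(2 5 6)(3 8)(9 10)|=6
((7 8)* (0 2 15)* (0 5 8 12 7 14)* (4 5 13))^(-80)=((0 2 15 13 4 5 8 14)(7 12))^(-80)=(15)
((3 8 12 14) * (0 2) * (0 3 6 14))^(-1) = (0 12 8 3 2)(6 14)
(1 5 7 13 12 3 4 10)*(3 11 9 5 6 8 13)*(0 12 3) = (0 12 11 9 5 7)(1 6 8 13 3 4 10) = [12, 6, 2, 4, 10, 7, 8, 0, 13, 5, 1, 9, 11, 3]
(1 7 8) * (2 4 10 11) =(1 7 8)(2 4 10 11) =[0, 7, 4, 3, 10, 5, 6, 8, 1, 9, 11, 2]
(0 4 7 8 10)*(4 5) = (0 5 4 7 8 10) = [5, 1, 2, 3, 7, 4, 6, 8, 10, 9, 0]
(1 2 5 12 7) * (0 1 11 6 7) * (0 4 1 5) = (0 5 12 4 1 2)(6 7 11) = [5, 2, 0, 3, 1, 12, 7, 11, 8, 9, 10, 6, 4]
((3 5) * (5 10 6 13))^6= (3 10 6 13 5)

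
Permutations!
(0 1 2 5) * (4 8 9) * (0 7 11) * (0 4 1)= [0, 2, 5, 3, 8, 7, 6, 11, 9, 1, 10, 4]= (1 2 5 7 11 4 8 9)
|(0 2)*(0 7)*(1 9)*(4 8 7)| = 10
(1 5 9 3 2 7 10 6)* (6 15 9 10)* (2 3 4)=(1 5 10 15 9 4 2 7 6)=[0, 5, 7, 3, 2, 10, 1, 6, 8, 4, 15, 11, 12, 13, 14, 9]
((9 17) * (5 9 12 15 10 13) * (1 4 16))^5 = ((1 4 16)(5 9 17 12 15 10 13))^5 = (1 16 4)(5 10 12 9 13 15 17)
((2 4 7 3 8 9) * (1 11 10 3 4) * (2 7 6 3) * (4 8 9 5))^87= ((1 11 10 2)(3 9 7 8 5 4 6))^87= (1 2 10 11)(3 8 6 7 4 9 5)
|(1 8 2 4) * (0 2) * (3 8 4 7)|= 10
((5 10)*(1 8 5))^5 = ((1 8 5 10))^5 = (1 8 5 10)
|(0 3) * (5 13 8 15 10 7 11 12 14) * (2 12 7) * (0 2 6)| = |(0 3 2 12 14 5 13 8 15 10 6)(7 11)| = 22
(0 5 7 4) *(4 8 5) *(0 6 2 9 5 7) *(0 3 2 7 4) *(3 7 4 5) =(2 9 3)(4 6)(5 7 8) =[0, 1, 9, 2, 6, 7, 4, 8, 5, 3]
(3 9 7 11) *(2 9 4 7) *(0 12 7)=[12, 1, 9, 4, 0, 5, 6, 11, 8, 2, 10, 3, 7]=(0 12 7 11 3 4)(2 9)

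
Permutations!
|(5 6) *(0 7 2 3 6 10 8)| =8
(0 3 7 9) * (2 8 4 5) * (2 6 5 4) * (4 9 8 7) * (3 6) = (0 6 5 3 4 9)(2 7 8) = [6, 1, 7, 4, 9, 3, 5, 8, 2, 0]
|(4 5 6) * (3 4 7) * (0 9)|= |(0 9)(3 4 5 6 7)|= 10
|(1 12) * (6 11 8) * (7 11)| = 4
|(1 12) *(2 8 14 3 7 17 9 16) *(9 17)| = 14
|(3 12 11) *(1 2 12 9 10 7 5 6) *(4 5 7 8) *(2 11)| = |(1 11 3 9 10 8 4 5 6)(2 12)| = 18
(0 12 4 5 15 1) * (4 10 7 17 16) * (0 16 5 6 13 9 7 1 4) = [12, 16, 2, 3, 6, 15, 13, 17, 8, 7, 1, 11, 10, 9, 14, 4, 0, 5] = (0 12 10 1 16)(4 6 13 9 7 17 5 15)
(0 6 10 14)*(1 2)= (0 6 10 14)(1 2)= [6, 2, 1, 3, 4, 5, 10, 7, 8, 9, 14, 11, 12, 13, 0]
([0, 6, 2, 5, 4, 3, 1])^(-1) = [0, 6, 2, 5, 4, 3, 1]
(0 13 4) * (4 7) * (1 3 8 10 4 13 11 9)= [11, 3, 2, 8, 0, 5, 6, 13, 10, 1, 4, 9, 12, 7]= (0 11 9 1 3 8 10 4)(7 13)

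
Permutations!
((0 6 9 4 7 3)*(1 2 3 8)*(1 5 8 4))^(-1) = ((0 6 9 1 2 3)(4 7)(5 8))^(-1) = (0 3 2 1 9 6)(4 7)(5 8)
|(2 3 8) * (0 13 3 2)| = 4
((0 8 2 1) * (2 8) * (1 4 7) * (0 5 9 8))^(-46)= ((0 2 4 7 1 5 9 8))^(-46)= (0 4 1 9)(2 7 5 8)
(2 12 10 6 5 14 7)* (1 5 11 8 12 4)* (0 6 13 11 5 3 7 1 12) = (0 6 5 14 1 3 7 2 4 12 10 13 11 8) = [6, 3, 4, 7, 12, 14, 5, 2, 0, 9, 13, 8, 10, 11, 1]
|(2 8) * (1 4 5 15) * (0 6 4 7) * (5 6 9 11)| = 14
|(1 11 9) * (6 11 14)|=5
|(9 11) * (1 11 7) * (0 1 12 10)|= |(0 1 11 9 7 12 10)|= 7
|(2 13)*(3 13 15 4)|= 5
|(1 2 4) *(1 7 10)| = 5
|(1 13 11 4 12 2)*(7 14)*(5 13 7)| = |(1 7 14 5 13 11 4 12 2)| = 9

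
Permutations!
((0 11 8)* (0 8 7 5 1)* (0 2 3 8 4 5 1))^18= ((0 11 7 1 2 3 8 4 5))^18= (11)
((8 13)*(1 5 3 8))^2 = (1 3 13 5 8)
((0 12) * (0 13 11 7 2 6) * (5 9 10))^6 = (0 6 2 7 11 13 12)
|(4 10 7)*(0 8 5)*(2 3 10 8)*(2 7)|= 15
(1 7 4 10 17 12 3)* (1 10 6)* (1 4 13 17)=(1 7 13 17 12 3 10)(4 6)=[0, 7, 2, 10, 6, 5, 4, 13, 8, 9, 1, 11, 3, 17, 14, 15, 16, 12]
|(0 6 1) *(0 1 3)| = |(0 6 3)| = 3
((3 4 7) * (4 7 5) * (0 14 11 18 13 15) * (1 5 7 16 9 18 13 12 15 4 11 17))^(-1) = (0 15 12 18 9 16 3 7 4 13 11 5 1 17 14)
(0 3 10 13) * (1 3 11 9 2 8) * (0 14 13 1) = (0 11 9 2 8)(1 3 10)(13 14) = [11, 3, 8, 10, 4, 5, 6, 7, 0, 2, 1, 9, 12, 14, 13]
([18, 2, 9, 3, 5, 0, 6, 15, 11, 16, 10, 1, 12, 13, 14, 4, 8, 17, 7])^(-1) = (0 5 4 15 7 18)(1 11 8 16 9 2)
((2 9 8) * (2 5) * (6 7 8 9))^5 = ((9)(2 6 7 8 5))^5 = (9)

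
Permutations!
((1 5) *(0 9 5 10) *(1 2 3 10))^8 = ((0 9 5 2 3 10))^8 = (0 5 3)(2 10 9)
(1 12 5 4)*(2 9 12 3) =[0, 3, 9, 2, 1, 4, 6, 7, 8, 12, 10, 11, 5] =(1 3 2 9 12 5 4)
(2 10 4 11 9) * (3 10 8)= (2 8 3 10 4 11 9)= [0, 1, 8, 10, 11, 5, 6, 7, 3, 2, 4, 9]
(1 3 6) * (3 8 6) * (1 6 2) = (1 8 2) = [0, 8, 1, 3, 4, 5, 6, 7, 2]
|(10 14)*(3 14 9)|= |(3 14 10 9)|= 4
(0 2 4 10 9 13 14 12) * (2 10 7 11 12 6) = (0 10 9 13 14 6 2 4 7 11 12) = [10, 1, 4, 3, 7, 5, 2, 11, 8, 13, 9, 12, 0, 14, 6]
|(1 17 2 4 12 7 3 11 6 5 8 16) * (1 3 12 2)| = 6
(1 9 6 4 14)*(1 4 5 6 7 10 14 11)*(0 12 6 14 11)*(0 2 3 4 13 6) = (0 12)(1 9 7 10 11)(2 3 4)(5 14 13 6) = [12, 9, 3, 4, 2, 14, 5, 10, 8, 7, 11, 1, 0, 6, 13]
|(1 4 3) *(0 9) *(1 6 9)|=6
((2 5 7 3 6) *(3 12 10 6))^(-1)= ((2 5 7 12 10 6))^(-1)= (2 6 10 12 7 5)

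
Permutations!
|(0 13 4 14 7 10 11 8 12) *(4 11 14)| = 15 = |(0 13 11 8 12)(7 10 14)|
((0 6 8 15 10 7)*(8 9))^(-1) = (0 7 10 15 8 9 6)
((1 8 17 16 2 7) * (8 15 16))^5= ((1 15 16 2 7)(8 17))^5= (8 17)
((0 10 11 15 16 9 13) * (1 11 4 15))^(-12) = (0 4 16 13 10 15 9)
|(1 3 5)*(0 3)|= |(0 3 5 1)|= 4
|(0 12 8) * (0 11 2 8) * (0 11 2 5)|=4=|(0 12 11 5)(2 8)|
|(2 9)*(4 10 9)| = 4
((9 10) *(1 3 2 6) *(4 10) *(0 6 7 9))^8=(0 10 4 9 7 2 3 1 6)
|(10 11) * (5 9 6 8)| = 4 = |(5 9 6 8)(10 11)|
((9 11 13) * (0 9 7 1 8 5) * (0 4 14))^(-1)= (0 14 4 5 8 1 7 13 11 9)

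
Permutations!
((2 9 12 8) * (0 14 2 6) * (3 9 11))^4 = ((0 14 2 11 3 9 12 8 6))^4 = (0 3 6 11 8 2 12 14 9)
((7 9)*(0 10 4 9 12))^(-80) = (0 7 4)(9 10 12)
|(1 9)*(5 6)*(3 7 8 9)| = |(1 3 7 8 9)(5 6)| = 10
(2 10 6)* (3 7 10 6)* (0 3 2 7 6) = (0 3 6 7 10 2) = [3, 1, 0, 6, 4, 5, 7, 10, 8, 9, 2]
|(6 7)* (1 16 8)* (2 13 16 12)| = 6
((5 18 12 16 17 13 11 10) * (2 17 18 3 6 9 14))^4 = ((2 17 13 11 10 5 3 6 9 14)(12 16 18))^4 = (2 10 9 13 3)(5 14 11 6 17)(12 16 18)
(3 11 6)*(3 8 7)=(3 11 6 8 7)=[0, 1, 2, 11, 4, 5, 8, 3, 7, 9, 10, 6]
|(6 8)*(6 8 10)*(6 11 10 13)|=|(6 13)(10 11)|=2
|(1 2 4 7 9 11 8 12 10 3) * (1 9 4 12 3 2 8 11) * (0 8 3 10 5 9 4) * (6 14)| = 22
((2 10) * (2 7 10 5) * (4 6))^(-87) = (2 5)(4 6)(7 10)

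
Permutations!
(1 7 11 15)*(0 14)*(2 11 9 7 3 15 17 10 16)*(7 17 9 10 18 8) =(0 14)(1 3 15)(2 11 9 17 18 8 7 10 16) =[14, 3, 11, 15, 4, 5, 6, 10, 7, 17, 16, 9, 12, 13, 0, 1, 2, 18, 8]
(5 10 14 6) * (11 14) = (5 10 11 14 6) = [0, 1, 2, 3, 4, 10, 5, 7, 8, 9, 11, 14, 12, 13, 6]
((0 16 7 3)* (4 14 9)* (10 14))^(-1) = (0 3 7 16)(4 9 14 10)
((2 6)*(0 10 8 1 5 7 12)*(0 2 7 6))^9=((0 10 8 1 5 6 7 12 2))^9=(12)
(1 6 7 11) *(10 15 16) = (1 6 7 11)(10 15 16) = [0, 6, 2, 3, 4, 5, 7, 11, 8, 9, 15, 1, 12, 13, 14, 16, 10]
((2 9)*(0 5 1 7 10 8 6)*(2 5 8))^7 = ((0 8 6)(1 7 10 2 9 5))^7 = (0 8 6)(1 7 10 2 9 5)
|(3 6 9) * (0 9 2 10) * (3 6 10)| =|(0 9 6 2 3 10)| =6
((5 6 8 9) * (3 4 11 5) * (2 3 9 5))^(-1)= (2 11 4 3)(5 8 6)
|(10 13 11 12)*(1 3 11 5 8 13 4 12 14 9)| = 15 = |(1 3 11 14 9)(4 12 10)(5 8 13)|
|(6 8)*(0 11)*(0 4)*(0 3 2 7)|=6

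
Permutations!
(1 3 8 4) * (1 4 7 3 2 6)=(1 2 6)(3 8 7)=[0, 2, 6, 8, 4, 5, 1, 3, 7]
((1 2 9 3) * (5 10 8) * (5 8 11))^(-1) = (1 3 9 2)(5 11 10)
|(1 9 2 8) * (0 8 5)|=6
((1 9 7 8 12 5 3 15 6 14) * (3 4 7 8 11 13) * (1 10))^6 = (1 7 14 5 15 8 13)(3 9 11 10 4 6 12)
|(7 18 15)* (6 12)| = |(6 12)(7 18 15)| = 6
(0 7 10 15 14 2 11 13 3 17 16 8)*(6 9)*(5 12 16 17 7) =(17)(0 5 12 16 8)(2 11 13 3 7 10 15 14)(6 9) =[5, 1, 11, 7, 4, 12, 9, 10, 0, 6, 15, 13, 16, 3, 2, 14, 8, 17]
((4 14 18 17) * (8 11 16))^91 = (4 17 18 14)(8 11 16)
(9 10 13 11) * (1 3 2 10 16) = (1 3 2 10 13 11 9 16) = [0, 3, 10, 2, 4, 5, 6, 7, 8, 16, 13, 9, 12, 11, 14, 15, 1]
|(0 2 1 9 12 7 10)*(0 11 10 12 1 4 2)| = |(1 9)(2 4)(7 12)(10 11)| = 2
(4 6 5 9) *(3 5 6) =(3 5 9 4) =[0, 1, 2, 5, 3, 9, 6, 7, 8, 4]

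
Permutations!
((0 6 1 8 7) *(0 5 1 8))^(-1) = ((0 6 8 7 5 1))^(-1) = (0 1 5 7 8 6)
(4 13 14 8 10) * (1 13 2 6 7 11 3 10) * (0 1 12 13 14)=(0 1 14 8 12 13)(2 6 7 11 3 10 4)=[1, 14, 6, 10, 2, 5, 7, 11, 12, 9, 4, 3, 13, 0, 8]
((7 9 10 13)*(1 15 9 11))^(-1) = (1 11 7 13 10 9 15)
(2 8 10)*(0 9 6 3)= (0 9 6 3)(2 8 10)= [9, 1, 8, 0, 4, 5, 3, 7, 10, 6, 2]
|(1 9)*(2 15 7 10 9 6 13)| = 8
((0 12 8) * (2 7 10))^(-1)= ((0 12 8)(2 7 10))^(-1)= (0 8 12)(2 10 7)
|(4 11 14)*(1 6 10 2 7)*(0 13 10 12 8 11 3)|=|(0 13 10 2 7 1 6 12 8 11 14 4 3)|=13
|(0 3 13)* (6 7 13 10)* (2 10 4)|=|(0 3 4 2 10 6 7 13)|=8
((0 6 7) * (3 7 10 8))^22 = (0 3 10)(6 7 8)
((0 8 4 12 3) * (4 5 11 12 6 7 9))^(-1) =(0 3 12 11 5 8)(4 9 7 6)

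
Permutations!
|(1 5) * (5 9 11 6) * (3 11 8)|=7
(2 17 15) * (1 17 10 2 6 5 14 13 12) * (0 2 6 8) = [2, 17, 10, 3, 4, 14, 5, 7, 0, 9, 6, 11, 1, 12, 13, 8, 16, 15] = (0 2 10 6 5 14 13 12 1 17 15 8)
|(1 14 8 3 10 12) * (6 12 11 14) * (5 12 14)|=9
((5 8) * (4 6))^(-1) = ((4 6)(5 8))^(-1) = (4 6)(5 8)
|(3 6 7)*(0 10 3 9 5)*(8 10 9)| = 15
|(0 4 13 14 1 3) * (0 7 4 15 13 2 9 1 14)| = |(0 15 13)(1 3 7 4 2 9)| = 6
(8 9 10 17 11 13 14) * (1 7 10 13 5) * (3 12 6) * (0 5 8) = (0 5 1 7 10 17 11 8 9 13 14)(3 12 6) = [5, 7, 2, 12, 4, 1, 3, 10, 9, 13, 17, 8, 6, 14, 0, 15, 16, 11]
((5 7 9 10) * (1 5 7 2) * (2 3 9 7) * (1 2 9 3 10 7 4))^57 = (1 9)(4 10)(5 7)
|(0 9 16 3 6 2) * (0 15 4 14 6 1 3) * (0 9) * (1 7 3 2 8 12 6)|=30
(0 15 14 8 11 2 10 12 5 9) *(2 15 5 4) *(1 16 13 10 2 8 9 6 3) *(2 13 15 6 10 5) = [2, 16, 13, 1, 8, 10, 3, 7, 11, 0, 12, 6, 4, 5, 9, 14, 15] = (0 2 13 5 10 12 4 8 11 6 3 1 16 15 14 9)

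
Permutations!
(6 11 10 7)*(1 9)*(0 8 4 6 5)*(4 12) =[8, 9, 2, 3, 6, 0, 11, 5, 12, 1, 7, 10, 4] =(0 8 12 4 6 11 10 7 5)(1 9)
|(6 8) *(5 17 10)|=|(5 17 10)(6 8)|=6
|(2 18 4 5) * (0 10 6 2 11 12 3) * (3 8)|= |(0 10 6 2 18 4 5 11 12 8 3)|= 11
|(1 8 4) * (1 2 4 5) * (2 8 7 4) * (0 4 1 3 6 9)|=|(0 4 8 5 3 6 9)(1 7)|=14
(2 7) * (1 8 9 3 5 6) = (1 8 9 3 5 6)(2 7) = [0, 8, 7, 5, 4, 6, 1, 2, 9, 3]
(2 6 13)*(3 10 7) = (2 6 13)(3 10 7) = [0, 1, 6, 10, 4, 5, 13, 3, 8, 9, 7, 11, 12, 2]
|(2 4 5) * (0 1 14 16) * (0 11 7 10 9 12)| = 9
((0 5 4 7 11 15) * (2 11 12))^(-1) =((0 5 4 7 12 2 11 15))^(-1) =(0 15 11 2 12 7 4 5)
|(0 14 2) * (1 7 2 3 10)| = |(0 14 3 10 1 7 2)| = 7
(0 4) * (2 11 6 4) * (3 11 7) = (0 2 7 3 11 6 4) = [2, 1, 7, 11, 0, 5, 4, 3, 8, 9, 10, 6]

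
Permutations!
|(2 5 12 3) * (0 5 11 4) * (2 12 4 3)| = |(0 5 4)(2 11 3 12)| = 12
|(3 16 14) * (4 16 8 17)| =6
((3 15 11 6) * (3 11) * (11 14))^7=(3 15)(6 14 11)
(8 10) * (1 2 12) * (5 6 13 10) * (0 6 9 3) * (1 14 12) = (0 6 13 10 8 5 9 3)(1 2)(12 14) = [6, 2, 1, 0, 4, 9, 13, 7, 5, 3, 8, 11, 14, 10, 12]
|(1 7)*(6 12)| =2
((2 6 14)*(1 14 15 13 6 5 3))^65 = ((1 14 2 5 3)(6 15 13))^65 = (6 13 15)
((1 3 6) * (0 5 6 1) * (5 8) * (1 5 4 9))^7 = (0 6 5 3 1 9 4 8)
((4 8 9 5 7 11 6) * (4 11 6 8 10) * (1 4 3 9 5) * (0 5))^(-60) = (11)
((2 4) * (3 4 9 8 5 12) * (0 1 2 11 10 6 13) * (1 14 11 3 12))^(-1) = ((0 14 11 10 6 13)(1 2 9 8 5)(3 4))^(-1) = (0 13 6 10 11 14)(1 5 8 9 2)(3 4)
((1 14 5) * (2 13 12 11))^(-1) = ((1 14 5)(2 13 12 11))^(-1) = (1 5 14)(2 11 12 13)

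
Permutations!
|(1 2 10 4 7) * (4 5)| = |(1 2 10 5 4 7)| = 6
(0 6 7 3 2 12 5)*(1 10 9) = (0 6 7 3 2 12 5)(1 10 9) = [6, 10, 12, 2, 4, 0, 7, 3, 8, 1, 9, 11, 5]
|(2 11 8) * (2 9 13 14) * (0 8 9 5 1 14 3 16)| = 11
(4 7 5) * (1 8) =[0, 8, 2, 3, 7, 4, 6, 5, 1] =(1 8)(4 7 5)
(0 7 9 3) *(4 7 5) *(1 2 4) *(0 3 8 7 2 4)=(0 5 1 4 2)(7 9 8)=[5, 4, 0, 3, 2, 1, 6, 9, 7, 8]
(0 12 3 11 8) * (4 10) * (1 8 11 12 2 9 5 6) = (0 2 9 5 6 1 8)(3 12)(4 10) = [2, 8, 9, 12, 10, 6, 1, 7, 0, 5, 4, 11, 3]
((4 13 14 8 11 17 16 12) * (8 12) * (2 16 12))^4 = ((2 16 8 11 17 12 4 13 14))^4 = (2 17 14 11 13 8 4 16 12)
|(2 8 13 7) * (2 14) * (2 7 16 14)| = 6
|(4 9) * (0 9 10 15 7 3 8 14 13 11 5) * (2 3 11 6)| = 24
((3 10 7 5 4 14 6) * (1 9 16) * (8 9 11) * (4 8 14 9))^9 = ((1 11 14 6 3 10 7 5 8 4 9 16))^9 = (1 4 7 6)(3 11 9 5)(8 10 14 16)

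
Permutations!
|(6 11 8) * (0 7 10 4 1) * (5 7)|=|(0 5 7 10 4 1)(6 11 8)|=6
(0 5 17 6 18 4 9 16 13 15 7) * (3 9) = (0 5 17 6 18 4 3 9 16 13 15 7) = [5, 1, 2, 9, 3, 17, 18, 0, 8, 16, 10, 11, 12, 15, 14, 7, 13, 6, 4]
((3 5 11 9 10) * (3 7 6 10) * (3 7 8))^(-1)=(3 8 10 6 7 9 11 5)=((3 5 11 9 7 6 10 8))^(-1)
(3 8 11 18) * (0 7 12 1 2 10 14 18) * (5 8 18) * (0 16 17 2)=(0 7 12 1)(2 10 14 5 8 11 16 17)(3 18)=[7, 0, 10, 18, 4, 8, 6, 12, 11, 9, 14, 16, 1, 13, 5, 15, 17, 2, 3]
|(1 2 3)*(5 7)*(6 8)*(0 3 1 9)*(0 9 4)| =6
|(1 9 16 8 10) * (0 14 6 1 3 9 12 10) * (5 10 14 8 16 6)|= |(16)(0 8)(1 12 14 5 10 3 9 6)|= 8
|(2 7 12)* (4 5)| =6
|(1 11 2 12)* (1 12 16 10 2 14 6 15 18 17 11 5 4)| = 6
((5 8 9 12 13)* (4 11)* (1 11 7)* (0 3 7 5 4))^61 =(0 3 7 1 11)(4 5 8 9 12 13)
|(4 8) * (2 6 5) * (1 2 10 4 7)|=|(1 2 6 5 10 4 8 7)|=8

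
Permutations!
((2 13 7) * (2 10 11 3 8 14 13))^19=((3 8 14 13 7 10 11))^19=(3 10 13 8 11 7 14)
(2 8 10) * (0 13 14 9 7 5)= (0 13 14 9 7 5)(2 8 10)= [13, 1, 8, 3, 4, 0, 6, 5, 10, 7, 2, 11, 12, 14, 9]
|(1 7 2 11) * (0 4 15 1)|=|(0 4 15 1 7 2 11)|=7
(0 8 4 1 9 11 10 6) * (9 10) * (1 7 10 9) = (0 8 4 7 10 6)(1 9 11) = [8, 9, 2, 3, 7, 5, 0, 10, 4, 11, 6, 1]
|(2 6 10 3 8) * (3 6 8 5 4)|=|(2 8)(3 5 4)(6 10)|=6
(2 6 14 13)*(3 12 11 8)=(2 6 14 13)(3 12 11 8)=[0, 1, 6, 12, 4, 5, 14, 7, 3, 9, 10, 8, 11, 2, 13]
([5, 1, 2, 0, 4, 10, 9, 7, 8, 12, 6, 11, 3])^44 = (0 10 9 3 5 6 12)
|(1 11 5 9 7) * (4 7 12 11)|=12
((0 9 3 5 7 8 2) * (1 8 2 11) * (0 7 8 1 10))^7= ((0 9 3 5 8 11 10)(2 7))^7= (11)(2 7)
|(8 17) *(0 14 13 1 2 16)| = 6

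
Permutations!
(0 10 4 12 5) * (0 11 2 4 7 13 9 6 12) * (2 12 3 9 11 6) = [10, 1, 4, 9, 0, 6, 3, 13, 8, 2, 7, 12, 5, 11] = (0 10 7 13 11 12 5 6 3 9 2 4)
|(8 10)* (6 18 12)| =|(6 18 12)(8 10)| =6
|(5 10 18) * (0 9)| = 6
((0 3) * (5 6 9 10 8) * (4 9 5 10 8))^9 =(0 3)(4 9 8 10)(5 6)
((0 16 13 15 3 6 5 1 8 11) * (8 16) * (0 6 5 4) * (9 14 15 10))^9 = (16)(0 4 6 11 8)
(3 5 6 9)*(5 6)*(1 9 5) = (1 9 3 6 5) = [0, 9, 2, 6, 4, 1, 5, 7, 8, 3]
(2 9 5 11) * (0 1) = (0 1)(2 9 5 11) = [1, 0, 9, 3, 4, 11, 6, 7, 8, 5, 10, 2]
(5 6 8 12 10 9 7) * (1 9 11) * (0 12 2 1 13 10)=[12, 9, 1, 3, 4, 6, 8, 5, 2, 7, 11, 13, 0, 10]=(0 12)(1 9 7 5 6 8 2)(10 11 13)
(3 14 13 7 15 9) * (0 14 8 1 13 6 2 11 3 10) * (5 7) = [14, 13, 11, 8, 4, 7, 2, 15, 1, 10, 0, 3, 12, 5, 6, 9] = (0 14 6 2 11 3 8 1 13 5 7 15 9 10)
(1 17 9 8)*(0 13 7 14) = (0 13 7 14)(1 17 9 8) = [13, 17, 2, 3, 4, 5, 6, 14, 1, 8, 10, 11, 12, 7, 0, 15, 16, 9]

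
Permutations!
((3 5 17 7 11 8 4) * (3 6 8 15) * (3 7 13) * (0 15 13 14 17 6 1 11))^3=(1 3 8 11 5 4 13 6)(14 17)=((0 15 7)(1 11 13 3 5 6 8 4)(14 17))^3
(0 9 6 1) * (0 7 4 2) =[9, 7, 0, 3, 2, 5, 1, 4, 8, 6] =(0 9 6 1 7 4 2)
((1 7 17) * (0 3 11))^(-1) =((0 3 11)(1 7 17))^(-1) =(0 11 3)(1 17 7)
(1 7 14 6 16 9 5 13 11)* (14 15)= [0, 7, 2, 3, 4, 13, 16, 15, 8, 5, 10, 1, 12, 11, 6, 14, 9]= (1 7 15 14 6 16 9 5 13 11)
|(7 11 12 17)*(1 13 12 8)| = |(1 13 12 17 7 11 8)| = 7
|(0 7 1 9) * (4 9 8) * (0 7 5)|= |(0 5)(1 8 4 9 7)|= 10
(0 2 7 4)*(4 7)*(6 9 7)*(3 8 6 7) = (0 2 4)(3 8 6 9) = [2, 1, 4, 8, 0, 5, 9, 7, 6, 3]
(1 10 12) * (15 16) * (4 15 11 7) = (1 10 12)(4 15 16 11 7) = [0, 10, 2, 3, 15, 5, 6, 4, 8, 9, 12, 7, 1, 13, 14, 16, 11]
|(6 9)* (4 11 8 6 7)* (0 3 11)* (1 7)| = |(0 3 11 8 6 9 1 7 4)| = 9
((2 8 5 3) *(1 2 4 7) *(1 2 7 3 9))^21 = (1 8)(2 9)(3 4)(5 7)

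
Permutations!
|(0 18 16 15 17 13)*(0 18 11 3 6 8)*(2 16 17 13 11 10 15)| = 10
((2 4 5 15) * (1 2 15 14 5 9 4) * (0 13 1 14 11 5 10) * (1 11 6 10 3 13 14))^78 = (15)(0 6 11 3)(5 13 14 10)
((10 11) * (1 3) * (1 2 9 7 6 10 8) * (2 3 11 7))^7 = ((1 11 8)(2 9)(6 10 7))^7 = (1 11 8)(2 9)(6 10 7)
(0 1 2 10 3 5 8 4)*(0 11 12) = (0 1 2 10 3 5 8 4 11 12) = [1, 2, 10, 5, 11, 8, 6, 7, 4, 9, 3, 12, 0]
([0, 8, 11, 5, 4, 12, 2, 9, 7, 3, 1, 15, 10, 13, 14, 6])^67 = (1 9 12 8 3 10 7 5)(2 6 15 11)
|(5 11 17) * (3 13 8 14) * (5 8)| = 7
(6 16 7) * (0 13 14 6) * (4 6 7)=(0 13 14 7)(4 6 16)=[13, 1, 2, 3, 6, 5, 16, 0, 8, 9, 10, 11, 12, 14, 7, 15, 4]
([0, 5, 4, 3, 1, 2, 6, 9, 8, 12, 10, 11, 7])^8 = (7 12 9)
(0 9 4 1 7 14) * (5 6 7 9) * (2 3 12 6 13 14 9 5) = (0 2 3 12 6 7 9 4 1 5 13 14) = [2, 5, 3, 12, 1, 13, 7, 9, 8, 4, 10, 11, 6, 14, 0]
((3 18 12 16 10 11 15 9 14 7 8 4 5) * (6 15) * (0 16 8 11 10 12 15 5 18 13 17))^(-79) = ((0 16 12 8 4 18 15 9 14 7 11 6 5 3 13 17))^(-79) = (0 16 12 8 4 18 15 9 14 7 11 6 5 3 13 17)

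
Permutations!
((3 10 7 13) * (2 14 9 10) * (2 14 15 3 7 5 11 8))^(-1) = ((2 15 3 14 9 10 5 11 8)(7 13))^(-1) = (2 8 11 5 10 9 14 3 15)(7 13)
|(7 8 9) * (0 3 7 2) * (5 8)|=|(0 3 7 5 8 9 2)|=7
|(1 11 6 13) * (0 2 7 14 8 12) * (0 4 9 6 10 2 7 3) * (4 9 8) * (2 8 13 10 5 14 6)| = |(0 7 6 10 8 12 9 2 3)(1 11 5 14 4 13)| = 18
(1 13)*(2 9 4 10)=(1 13)(2 9 4 10)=[0, 13, 9, 3, 10, 5, 6, 7, 8, 4, 2, 11, 12, 1]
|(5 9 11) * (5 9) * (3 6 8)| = |(3 6 8)(9 11)| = 6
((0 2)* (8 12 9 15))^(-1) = ((0 2)(8 12 9 15))^(-1) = (0 2)(8 15 9 12)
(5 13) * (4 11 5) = (4 11 5 13) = [0, 1, 2, 3, 11, 13, 6, 7, 8, 9, 10, 5, 12, 4]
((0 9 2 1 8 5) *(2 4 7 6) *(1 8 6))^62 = (0 5 8 2 6 1 7 4 9)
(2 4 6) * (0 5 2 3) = [5, 1, 4, 0, 6, 2, 3] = (0 5 2 4 6 3)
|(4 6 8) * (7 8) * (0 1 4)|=|(0 1 4 6 7 8)|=6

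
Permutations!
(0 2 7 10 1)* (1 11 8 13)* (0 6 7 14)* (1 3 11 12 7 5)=(0 2 14)(1 6 5)(3 11 8 13)(7 10 12)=[2, 6, 14, 11, 4, 1, 5, 10, 13, 9, 12, 8, 7, 3, 0]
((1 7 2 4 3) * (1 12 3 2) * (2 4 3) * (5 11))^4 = (2 3 12)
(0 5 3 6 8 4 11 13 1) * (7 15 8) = [5, 0, 2, 6, 11, 3, 7, 15, 4, 9, 10, 13, 12, 1, 14, 8] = (0 5 3 6 7 15 8 4 11 13 1)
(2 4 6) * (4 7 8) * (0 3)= (0 3)(2 7 8 4 6)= [3, 1, 7, 0, 6, 5, 2, 8, 4]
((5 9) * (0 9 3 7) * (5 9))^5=(9)(0 5 3 7)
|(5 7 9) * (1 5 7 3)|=6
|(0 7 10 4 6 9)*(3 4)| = 7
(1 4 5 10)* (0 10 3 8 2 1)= (0 10)(1 4 5 3 8 2)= [10, 4, 1, 8, 5, 3, 6, 7, 2, 9, 0]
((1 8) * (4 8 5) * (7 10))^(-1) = ((1 5 4 8)(7 10))^(-1) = (1 8 4 5)(7 10)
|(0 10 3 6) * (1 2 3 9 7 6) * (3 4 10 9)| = |(0 9 7 6)(1 2 4 10 3)| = 20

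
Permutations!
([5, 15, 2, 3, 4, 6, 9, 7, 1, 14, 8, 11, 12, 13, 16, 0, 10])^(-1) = [15, 8, 2, 3, 4, 0, 5, 7, 10, 6, 16, 11, 12, 13, 9, 1, 14]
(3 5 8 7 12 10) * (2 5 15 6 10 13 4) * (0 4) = (0 4 2 5 8 7 12 13)(3 15 6 10) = [4, 1, 5, 15, 2, 8, 10, 12, 7, 9, 3, 11, 13, 0, 14, 6]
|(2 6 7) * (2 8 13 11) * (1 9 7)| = |(1 9 7 8 13 11 2 6)| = 8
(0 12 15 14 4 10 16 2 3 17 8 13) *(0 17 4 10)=[12, 1, 3, 4, 0, 5, 6, 7, 13, 9, 16, 11, 15, 17, 10, 14, 2, 8]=(0 12 15 14 10 16 2 3 4)(8 13 17)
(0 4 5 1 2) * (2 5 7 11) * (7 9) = (0 4 9 7 11 2)(1 5) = [4, 5, 0, 3, 9, 1, 6, 11, 8, 7, 10, 2]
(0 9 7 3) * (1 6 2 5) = (0 9 7 3)(1 6 2 5) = [9, 6, 5, 0, 4, 1, 2, 3, 8, 7]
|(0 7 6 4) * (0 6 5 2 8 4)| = 7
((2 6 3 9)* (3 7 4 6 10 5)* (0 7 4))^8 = ((0 7)(2 10 5 3 9)(4 6))^8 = (2 3 10 9 5)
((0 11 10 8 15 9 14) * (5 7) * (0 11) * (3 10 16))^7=((3 10 8 15 9 14 11 16)(5 7))^7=(3 16 11 14 9 15 8 10)(5 7)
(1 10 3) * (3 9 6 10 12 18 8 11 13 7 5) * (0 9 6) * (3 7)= (0 9)(1 12 18 8 11 13 3)(5 7)(6 10)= [9, 12, 2, 1, 4, 7, 10, 5, 11, 0, 6, 13, 18, 3, 14, 15, 16, 17, 8]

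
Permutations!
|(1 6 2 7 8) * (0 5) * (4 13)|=|(0 5)(1 6 2 7 8)(4 13)|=10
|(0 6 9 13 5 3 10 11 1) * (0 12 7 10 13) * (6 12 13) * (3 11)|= 28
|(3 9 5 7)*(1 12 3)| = 6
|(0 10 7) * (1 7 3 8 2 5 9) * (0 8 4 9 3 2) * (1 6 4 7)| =21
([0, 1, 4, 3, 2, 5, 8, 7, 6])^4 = (8)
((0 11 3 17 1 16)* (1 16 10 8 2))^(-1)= ((0 11 3 17 16)(1 10 8 2))^(-1)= (0 16 17 3 11)(1 2 8 10)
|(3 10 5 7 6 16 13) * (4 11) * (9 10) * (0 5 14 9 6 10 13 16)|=|(16)(0 5 7 10 14 9 13 3 6)(4 11)|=18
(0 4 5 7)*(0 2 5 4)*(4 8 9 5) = [0, 1, 4, 3, 8, 7, 6, 2, 9, 5] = (2 4 8 9 5 7)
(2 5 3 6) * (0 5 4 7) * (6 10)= (0 5 3 10 6 2 4 7)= [5, 1, 4, 10, 7, 3, 2, 0, 8, 9, 6]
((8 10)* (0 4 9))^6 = (10)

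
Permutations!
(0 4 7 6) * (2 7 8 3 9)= (0 4 8 3 9 2 7 6)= [4, 1, 7, 9, 8, 5, 0, 6, 3, 2]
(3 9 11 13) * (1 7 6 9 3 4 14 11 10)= (1 7 6 9 10)(4 14 11 13)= [0, 7, 2, 3, 14, 5, 9, 6, 8, 10, 1, 13, 12, 4, 11]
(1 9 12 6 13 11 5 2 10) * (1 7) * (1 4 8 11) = (1 9 12 6 13)(2 10 7 4 8 11 5) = [0, 9, 10, 3, 8, 2, 13, 4, 11, 12, 7, 5, 6, 1]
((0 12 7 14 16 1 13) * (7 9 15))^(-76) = (0 14 12 16 9 1 15 13 7)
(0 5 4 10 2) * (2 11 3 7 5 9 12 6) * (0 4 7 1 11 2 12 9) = (1 11 3)(2 4 10)(5 7)(6 12) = [0, 11, 4, 1, 10, 7, 12, 5, 8, 9, 2, 3, 6]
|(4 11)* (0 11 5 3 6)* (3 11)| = |(0 3 6)(4 5 11)| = 3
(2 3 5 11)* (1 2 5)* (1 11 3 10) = (1 2 10)(3 11 5) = [0, 2, 10, 11, 4, 3, 6, 7, 8, 9, 1, 5]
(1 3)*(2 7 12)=[0, 3, 7, 1, 4, 5, 6, 12, 8, 9, 10, 11, 2]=(1 3)(2 7 12)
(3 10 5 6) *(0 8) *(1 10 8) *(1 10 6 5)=(0 10 1 6 3 8)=[10, 6, 2, 8, 4, 5, 3, 7, 0, 9, 1]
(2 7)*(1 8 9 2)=(1 8 9 2 7)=[0, 8, 7, 3, 4, 5, 6, 1, 9, 2]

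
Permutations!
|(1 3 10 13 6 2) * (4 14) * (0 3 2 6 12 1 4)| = |(0 3 10 13 12 1 2 4 14)| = 9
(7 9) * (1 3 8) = (1 3 8)(7 9) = [0, 3, 2, 8, 4, 5, 6, 9, 1, 7]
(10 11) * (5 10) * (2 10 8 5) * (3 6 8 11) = (2 10 3 6 8 5 11) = [0, 1, 10, 6, 4, 11, 8, 7, 5, 9, 3, 2]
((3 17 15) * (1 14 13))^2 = (1 13 14)(3 15 17)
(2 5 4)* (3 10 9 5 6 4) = (2 6 4)(3 10 9 5) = [0, 1, 6, 10, 2, 3, 4, 7, 8, 5, 9]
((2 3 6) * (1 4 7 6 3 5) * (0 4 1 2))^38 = ((0 4 7 6)(2 5))^38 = (0 7)(4 6)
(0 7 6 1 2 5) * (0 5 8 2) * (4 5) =[7, 0, 8, 3, 5, 4, 1, 6, 2] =(0 7 6 1)(2 8)(4 5)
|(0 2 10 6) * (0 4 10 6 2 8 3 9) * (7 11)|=4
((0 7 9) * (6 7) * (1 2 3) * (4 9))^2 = ((0 6 7 4 9)(1 2 3))^2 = (0 7 9 6 4)(1 3 2)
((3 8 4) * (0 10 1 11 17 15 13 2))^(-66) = (0 13 17 1)(2 15 11 10) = ((0 10 1 11 17 15 13 2)(3 8 4))^(-66)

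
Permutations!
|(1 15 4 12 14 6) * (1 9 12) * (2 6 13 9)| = |(1 15 4)(2 6)(9 12 14 13)| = 12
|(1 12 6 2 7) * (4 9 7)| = |(1 12 6 2 4 9 7)| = 7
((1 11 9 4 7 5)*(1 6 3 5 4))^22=(1 11 9)(3 5 6)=((1 11 9)(3 5 6)(4 7))^22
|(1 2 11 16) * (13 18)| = |(1 2 11 16)(13 18)| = 4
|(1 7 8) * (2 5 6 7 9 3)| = |(1 9 3 2 5 6 7 8)| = 8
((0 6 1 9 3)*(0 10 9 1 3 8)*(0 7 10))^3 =(7 8 9 10)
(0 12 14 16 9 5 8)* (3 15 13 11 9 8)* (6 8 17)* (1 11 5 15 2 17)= [12, 11, 17, 2, 4, 3, 8, 7, 0, 15, 10, 9, 14, 5, 16, 13, 1, 6]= (0 12 14 16 1 11 9 15 13 5 3 2 17 6 8)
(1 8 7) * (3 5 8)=(1 3 5 8 7)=[0, 3, 2, 5, 4, 8, 6, 1, 7]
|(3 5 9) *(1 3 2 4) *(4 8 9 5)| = 3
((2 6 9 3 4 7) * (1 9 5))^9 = ((1 9 3 4 7 2 6 5))^9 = (1 9 3 4 7 2 6 5)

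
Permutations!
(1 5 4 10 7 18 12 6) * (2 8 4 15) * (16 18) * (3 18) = (1 5 15 2 8 4 10 7 16 3 18 12 6) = [0, 5, 8, 18, 10, 15, 1, 16, 4, 9, 7, 11, 6, 13, 14, 2, 3, 17, 12]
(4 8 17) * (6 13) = [0, 1, 2, 3, 8, 5, 13, 7, 17, 9, 10, 11, 12, 6, 14, 15, 16, 4] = (4 8 17)(6 13)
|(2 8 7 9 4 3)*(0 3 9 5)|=6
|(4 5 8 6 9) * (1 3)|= |(1 3)(4 5 8 6 9)|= 10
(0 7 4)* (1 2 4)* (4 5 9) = (0 7 1 2 5 9 4) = [7, 2, 5, 3, 0, 9, 6, 1, 8, 4]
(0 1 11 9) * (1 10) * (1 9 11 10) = (11)(0 1 10 9) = [1, 10, 2, 3, 4, 5, 6, 7, 8, 0, 9, 11]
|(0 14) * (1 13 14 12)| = 5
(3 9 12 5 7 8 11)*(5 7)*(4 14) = (3 9 12 7 8 11)(4 14) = [0, 1, 2, 9, 14, 5, 6, 8, 11, 12, 10, 3, 7, 13, 4]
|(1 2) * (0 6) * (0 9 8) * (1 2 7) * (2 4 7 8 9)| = 7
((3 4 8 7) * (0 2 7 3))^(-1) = ((0 2 7)(3 4 8))^(-1) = (0 7 2)(3 8 4)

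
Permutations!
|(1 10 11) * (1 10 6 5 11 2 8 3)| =|(1 6 5 11 10 2 8 3)| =8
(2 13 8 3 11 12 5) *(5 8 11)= (2 13 11 12 8 3 5)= [0, 1, 13, 5, 4, 2, 6, 7, 3, 9, 10, 12, 8, 11]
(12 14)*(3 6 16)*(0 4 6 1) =(0 4 6 16 3 1)(12 14) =[4, 0, 2, 1, 6, 5, 16, 7, 8, 9, 10, 11, 14, 13, 12, 15, 3]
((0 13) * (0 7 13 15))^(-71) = ((0 15)(7 13))^(-71) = (0 15)(7 13)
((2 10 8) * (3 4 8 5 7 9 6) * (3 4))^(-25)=(2 8 4 6 9 7 5 10)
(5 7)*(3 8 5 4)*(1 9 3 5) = (1 9 3 8)(4 5 7) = [0, 9, 2, 8, 5, 7, 6, 4, 1, 3]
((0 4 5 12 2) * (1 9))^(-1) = ((0 4 5 12 2)(1 9))^(-1) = (0 2 12 5 4)(1 9)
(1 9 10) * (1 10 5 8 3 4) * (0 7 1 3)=(10)(0 7 1 9 5 8)(3 4)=[7, 9, 2, 4, 3, 8, 6, 1, 0, 5, 10]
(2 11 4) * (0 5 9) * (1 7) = (0 5 9)(1 7)(2 11 4) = [5, 7, 11, 3, 2, 9, 6, 1, 8, 0, 10, 4]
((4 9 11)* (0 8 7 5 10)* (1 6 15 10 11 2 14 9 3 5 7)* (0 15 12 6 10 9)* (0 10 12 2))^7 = ((0 8 1 12 6 2 14 10 15 9)(3 5 11 4))^7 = (0 10 6 8 15 2 1 9 14 12)(3 4 11 5)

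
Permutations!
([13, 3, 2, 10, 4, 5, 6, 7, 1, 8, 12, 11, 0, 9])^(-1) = [12, 8, 2, 1, 4, 5, 6, 7, 9, 13, 3, 11, 10, 0]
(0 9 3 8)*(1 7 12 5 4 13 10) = (0 9 3 8)(1 7 12 5 4 13 10) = [9, 7, 2, 8, 13, 4, 6, 12, 0, 3, 1, 11, 5, 10]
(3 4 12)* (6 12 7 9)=(3 4 7 9 6 12)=[0, 1, 2, 4, 7, 5, 12, 9, 8, 6, 10, 11, 3]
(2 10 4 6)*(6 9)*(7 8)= (2 10 4 9 6)(7 8)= [0, 1, 10, 3, 9, 5, 2, 8, 7, 6, 4]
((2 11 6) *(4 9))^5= (2 6 11)(4 9)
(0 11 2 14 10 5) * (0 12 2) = (0 11)(2 14 10 5 12) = [11, 1, 14, 3, 4, 12, 6, 7, 8, 9, 5, 0, 2, 13, 10]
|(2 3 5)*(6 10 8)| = |(2 3 5)(6 10 8)| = 3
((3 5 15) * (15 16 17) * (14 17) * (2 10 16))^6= ((2 10 16 14 17 15 3 5))^6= (2 3 17 16)(5 15 14 10)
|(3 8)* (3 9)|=3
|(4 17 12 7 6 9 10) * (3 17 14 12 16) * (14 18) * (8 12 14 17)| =|(3 8 12 7 6 9 10 4 18 17 16)| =11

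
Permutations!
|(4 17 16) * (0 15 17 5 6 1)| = |(0 15 17 16 4 5 6 1)| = 8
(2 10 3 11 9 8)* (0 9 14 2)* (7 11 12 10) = (0 9 8)(2 7 11 14)(3 12 10) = [9, 1, 7, 12, 4, 5, 6, 11, 0, 8, 3, 14, 10, 13, 2]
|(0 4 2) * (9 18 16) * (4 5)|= |(0 5 4 2)(9 18 16)|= 12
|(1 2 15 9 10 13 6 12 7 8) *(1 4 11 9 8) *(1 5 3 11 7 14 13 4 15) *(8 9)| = 36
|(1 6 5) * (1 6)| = 2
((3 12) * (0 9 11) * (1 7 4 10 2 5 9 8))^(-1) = (0 11 9 5 2 10 4 7 1 8)(3 12)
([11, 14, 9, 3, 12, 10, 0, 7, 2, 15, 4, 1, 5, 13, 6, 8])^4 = [6, 11, 2, 3, 4, 5, 14, 7, 8, 9, 10, 0, 12, 13, 1, 15]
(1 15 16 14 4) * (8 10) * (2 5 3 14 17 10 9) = (1 15 16 17 10 8 9 2 5 3 14 4) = [0, 15, 5, 14, 1, 3, 6, 7, 9, 2, 8, 11, 12, 13, 4, 16, 17, 10]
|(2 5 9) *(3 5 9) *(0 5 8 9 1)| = 7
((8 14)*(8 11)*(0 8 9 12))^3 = (0 11)(8 9)(12 14)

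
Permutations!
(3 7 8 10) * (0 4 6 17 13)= (0 4 6 17 13)(3 7 8 10)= [4, 1, 2, 7, 6, 5, 17, 8, 10, 9, 3, 11, 12, 0, 14, 15, 16, 13]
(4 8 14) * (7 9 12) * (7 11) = (4 8 14)(7 9 12 11) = [0, 1, 2, 3, 8, 5, 6, 9, 14, 12, 10, 7, 11, 13, 4]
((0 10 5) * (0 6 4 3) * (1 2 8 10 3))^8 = (1 2 8 10 5 6 4)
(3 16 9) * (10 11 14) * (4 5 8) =(3 16 9)(4 5 8)(10 11 14) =[0, 1, 2, 16, 5, 8, 6, 7, 4, 3, 11, 14, 12, 13, 10, 15, 9]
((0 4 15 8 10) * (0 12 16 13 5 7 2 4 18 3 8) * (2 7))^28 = ((0 18 3 8 10 12 16 13 5 2 4 15))^28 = (0 10 5)(2 18 12)(3 16 4)(8 13 15)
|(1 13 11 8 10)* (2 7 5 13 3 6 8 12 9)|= 35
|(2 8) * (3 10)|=|(2 8)(3 10)|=2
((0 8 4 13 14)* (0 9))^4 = (0 14 4)(8 9 13)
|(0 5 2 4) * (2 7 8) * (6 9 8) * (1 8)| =|(0 5 7 6 9 1 8 2 4)| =9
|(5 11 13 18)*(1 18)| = 5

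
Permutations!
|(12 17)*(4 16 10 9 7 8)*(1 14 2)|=6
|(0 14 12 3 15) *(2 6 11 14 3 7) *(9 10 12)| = 24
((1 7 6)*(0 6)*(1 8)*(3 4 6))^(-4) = (0 6 7 4 1 3 8)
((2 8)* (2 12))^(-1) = (2 12 8)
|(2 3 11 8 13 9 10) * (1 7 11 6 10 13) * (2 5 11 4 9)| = 12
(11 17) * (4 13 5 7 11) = (4 13 5 7 11 17) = [0, 1, 2, 3, 13, 7, 6, 11, 8, 9, 10, 17, 12, 5, 14, 15, 16, 4]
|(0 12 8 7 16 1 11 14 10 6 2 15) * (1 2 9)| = 42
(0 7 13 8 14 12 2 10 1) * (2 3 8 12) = [7, 0, 10, 8, 4, 5, 6, 13, 14, 9, 1, 11, 3, 12, 2] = (0 7 13 12 3 8 14 2 10 1)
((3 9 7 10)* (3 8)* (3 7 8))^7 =((3 9 8 7 10))^7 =(3 8 10 9 7)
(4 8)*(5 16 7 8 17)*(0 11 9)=(0 11 9)(4 17 5 16 7 8)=[11, 1, 2, 3, 17, 16, 6, 8, 4, 0, 10, 9, 12, 13, 14, 15, 7, 5]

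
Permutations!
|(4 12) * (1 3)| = 2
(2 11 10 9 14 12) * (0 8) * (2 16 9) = (0 8)(2 11 10)(9 14 12 16) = [8, 1, 11, 3, 4, 5, 6, 7, 0, 14, 2, 10, 16, 13, 12, 15, 9]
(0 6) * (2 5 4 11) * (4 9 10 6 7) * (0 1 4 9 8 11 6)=(0 7 9 10)(1 4 6)(2 5 8 11)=[7, 4, 5, 3, 6, 8, 1, 9, 11, 10, 0, 2]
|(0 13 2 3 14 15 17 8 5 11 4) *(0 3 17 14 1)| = 10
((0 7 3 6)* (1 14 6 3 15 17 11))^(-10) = ((0 7 15 17 11 1 14 6))^(-10) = (0 14 11 15)(1 17 7 6)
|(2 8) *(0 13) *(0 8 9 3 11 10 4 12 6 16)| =12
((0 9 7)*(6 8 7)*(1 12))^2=(12)(0 6 7 9 8)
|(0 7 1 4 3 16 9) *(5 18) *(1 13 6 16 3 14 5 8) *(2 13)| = 42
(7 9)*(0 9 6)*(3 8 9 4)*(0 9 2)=(0 4 3 8 2)(6 9 7)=[4, 1, 0, 8, 3, 5, 9, 6, 2, 7]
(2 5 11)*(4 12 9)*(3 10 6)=(2 5 11)(3 10 6)(4 12 9)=[0, 1, 5, 10, 12, 11, 3, 7, 8, 4, 6, 2, 9]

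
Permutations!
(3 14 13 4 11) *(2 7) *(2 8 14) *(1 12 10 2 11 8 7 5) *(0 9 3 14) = (0 9 3 11 14 13 4 8)(1 12 10 2 5) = [9, 12, 5, 11, 8, 1, 6, 7, 0, 3, 2, 14, 10, 4, 13]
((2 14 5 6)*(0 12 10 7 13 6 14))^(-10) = ((0 12 10 7 13 6 2)(5 14))^(-10) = (14)(0 13 12 6 10 2 7)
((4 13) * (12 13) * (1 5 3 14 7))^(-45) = (14)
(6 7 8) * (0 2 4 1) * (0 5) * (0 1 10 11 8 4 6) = (0 2 6 7 4 10 11 8)(1 5) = [2, 5, 6, 3, 10, 1, 7, 4, 0, 9, 11, 8]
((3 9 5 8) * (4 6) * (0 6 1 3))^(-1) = (0 8 5 9 3 1 4 6)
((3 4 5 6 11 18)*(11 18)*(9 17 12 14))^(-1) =((3 4 5 6 18)(9 17 12 14))^(-1) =(3 18 6 5 4)(9 14 12 17)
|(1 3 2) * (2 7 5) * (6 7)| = 6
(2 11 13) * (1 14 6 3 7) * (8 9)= (1 14 6 3 7)(2 11 13)(8 9)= [0, 14, 11, 7, 4, 5, 3, 1, 9, 8, 10, 13, 12, 2, 6]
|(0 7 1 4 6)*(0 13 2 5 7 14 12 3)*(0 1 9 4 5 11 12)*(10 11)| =|(0 14)(1 5 7 9 4 6 13 2 10 11 12 3)| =12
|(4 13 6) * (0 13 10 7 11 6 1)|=|(0 13 1)(4 10 7 11 6)|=15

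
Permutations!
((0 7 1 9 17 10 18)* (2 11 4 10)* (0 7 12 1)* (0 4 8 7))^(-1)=(0 18 10 4 7 8 11 2 17 9 1 12)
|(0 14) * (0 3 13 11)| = |(0 14 3 13 11)| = 5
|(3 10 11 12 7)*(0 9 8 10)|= |(0 9 8 10 11 12 7 3)|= 8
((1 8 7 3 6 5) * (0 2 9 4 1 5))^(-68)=((0 2 9 4 1 8 7 3 6))^(-68)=(0 1 6 4 3 9 7 2 8)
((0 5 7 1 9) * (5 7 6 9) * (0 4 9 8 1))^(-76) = ((0 7)(1 5 6 8)(4 9))^(-76) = (9)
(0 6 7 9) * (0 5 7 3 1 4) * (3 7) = (0 6 7 9 5 3 1 4) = [6, 4, 2, 1, 0, 3, 7, 9, 8, 5]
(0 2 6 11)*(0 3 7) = (0 2 6 11 3 7) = [2, 1, 6, 7, 4, 5, 11, 0, 8, 9, 10, 3]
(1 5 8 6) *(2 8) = [0, 5, 8, 3, 4, 2, 1, 7, 6] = (1 5 2 8 6)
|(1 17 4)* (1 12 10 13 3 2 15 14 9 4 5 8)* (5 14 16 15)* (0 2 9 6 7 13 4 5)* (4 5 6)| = 40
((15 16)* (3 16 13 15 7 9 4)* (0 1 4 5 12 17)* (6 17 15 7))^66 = (0 3 17 4 6 1 16)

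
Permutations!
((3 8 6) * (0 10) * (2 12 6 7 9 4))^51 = (0 10)(2 3 9 12 8 4 6 7)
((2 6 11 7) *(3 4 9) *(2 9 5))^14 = ((2 6 11 7 9 3 4 5))^14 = (2 4 9 11)(3 7 6 5)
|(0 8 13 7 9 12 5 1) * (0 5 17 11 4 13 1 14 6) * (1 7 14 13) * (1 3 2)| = |(0 8 7 9 12 17 11 4 3 2 1 5 13 14 6)| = 15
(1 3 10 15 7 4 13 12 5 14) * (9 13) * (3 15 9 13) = [0, 15, 2, 10, 13, 14, 6, 4, 8, 3, 9, 11, 5, 12, 1, 7] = (1 15 7 4 13 12 5 14)(3 10 9)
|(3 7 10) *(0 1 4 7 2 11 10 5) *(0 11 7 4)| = |(0 1)(2 7 5 11 10 3)| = 6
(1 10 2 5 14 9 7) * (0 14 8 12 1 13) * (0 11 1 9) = (0 14)(1 10 2 5 8 12 9 7 13 11) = [14, 10, 5, 3, 4, 8, 6, 13, 12, 7, 2, 1, 9, 11, 0]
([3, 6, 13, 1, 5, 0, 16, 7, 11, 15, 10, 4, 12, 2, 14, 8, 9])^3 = (0 6 15 4 3 16 8 5 1 9 11)(2 13)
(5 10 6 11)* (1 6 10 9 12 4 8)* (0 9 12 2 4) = (0 9 2 4 8 1 6 11 5 12) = [9, 6, 4, 3, 8, 12, 11, 7, 1, 2, 10, 5, 0]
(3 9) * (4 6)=(3 9)(4 6)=[0, 1, 2, 9, 6, 5, 4, 7, 8, 3]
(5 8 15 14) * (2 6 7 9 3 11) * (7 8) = (2 6 8 15 14 5 7 9 3 11) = [0, 1, 6, 11, 4, 7, 8, 9, 15, 3, 10, 2, 12, 13, 5, 14]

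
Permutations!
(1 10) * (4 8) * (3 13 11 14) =(1 10)(3 13 11 14)(4 8) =[0, 10, 2, 13, 8, 5, 6, 7, 4, 9, 1, 14, 12, 11, 3]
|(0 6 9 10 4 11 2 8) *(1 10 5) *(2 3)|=|(0 6 9 5 1 10 4 11 3 2 8)|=11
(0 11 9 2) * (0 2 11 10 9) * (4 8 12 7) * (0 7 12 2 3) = (12)(0 10 9 11 7 4 8 2 3) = [10, 1, 3, 0, 8, 5, 6, 4, 2, 11, 9, 7, 12]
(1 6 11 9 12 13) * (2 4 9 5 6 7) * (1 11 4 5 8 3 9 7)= (2 5 6 4 7)(3 9 12 13 11 8)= [0, 1, 5, 9, 7, 6, 4, 2, 3, 12, 10, 8, 13, 11]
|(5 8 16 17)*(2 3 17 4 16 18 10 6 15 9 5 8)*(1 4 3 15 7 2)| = |(1 4 16 3 17 8 18 10 6 7 2 15 9 5)| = 14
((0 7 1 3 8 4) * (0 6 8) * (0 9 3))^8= ((0 7 1)(3 9)(4 6 8))^8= (9)(0 1 7)(4 8 6)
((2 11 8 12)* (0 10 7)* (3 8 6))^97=(0 10 7)(2 11 6 3 8 12)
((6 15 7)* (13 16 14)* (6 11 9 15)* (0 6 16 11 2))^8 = (0 7 9 13 16)(2 15 11 14 6)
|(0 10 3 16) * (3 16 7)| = 6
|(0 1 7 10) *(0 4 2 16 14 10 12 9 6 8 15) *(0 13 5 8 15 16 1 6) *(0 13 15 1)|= 14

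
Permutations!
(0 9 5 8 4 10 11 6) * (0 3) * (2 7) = [9, 1, 7, 0, 10, 8, 3, 2, 4, 5, 11, 6] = (0 9 5 8 4 10 11 6 3)(2 7)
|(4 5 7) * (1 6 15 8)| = 12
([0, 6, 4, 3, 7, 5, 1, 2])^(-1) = [0, 6, 7, 3, 2, 5, 1, 4]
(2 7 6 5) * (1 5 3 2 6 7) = (7)(1 5 6 3 2) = [0, 5, 1, 2, 4, 6, 3, 7]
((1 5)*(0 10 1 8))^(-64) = (0 10 1 5 8)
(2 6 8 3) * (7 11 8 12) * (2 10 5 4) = (2 6 12 7 11 8 3 10 5 4) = [0, 1, 6, 10, 2, 4, 12, 11, 3, 9, 5, 8, 7]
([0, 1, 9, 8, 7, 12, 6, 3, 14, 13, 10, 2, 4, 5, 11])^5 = (2 4 11 12 14 5 8 13 3 9 7)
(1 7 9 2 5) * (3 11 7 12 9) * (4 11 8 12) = (1 4 11 7 3 8 12 9 2 5) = [0, 4, 5, 8, 11, 1, 6, 3, 12, 2, 10, 7, 9]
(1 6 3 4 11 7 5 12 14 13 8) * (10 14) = [0, 6, 2, 4, 11, 12, 3, 5, 1, 9, 14, 7, 10, 8, 13] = (1 6 3 4 11 7 5 12 10 14 13 8)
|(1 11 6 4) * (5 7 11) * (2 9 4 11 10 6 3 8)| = |(1 5 7 10 6 11 3 8 2 9 4)| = 11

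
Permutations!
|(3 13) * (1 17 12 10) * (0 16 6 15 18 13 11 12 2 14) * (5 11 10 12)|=12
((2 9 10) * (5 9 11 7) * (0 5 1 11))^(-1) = (0 2 10 9 5)(1 7 11)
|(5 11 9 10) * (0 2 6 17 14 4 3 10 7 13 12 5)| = 24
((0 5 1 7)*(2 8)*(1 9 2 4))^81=((0 5 9 2 8 4 1 7))^81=(0 5 9 2 8 4 1 7)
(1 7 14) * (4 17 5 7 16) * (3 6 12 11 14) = (1 16 4 17 5 7 3 6 12 11 14) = [0, 16, 2, 6, 17, 7, 12, 3, 8, 9, 10, 14, 11, 13, 1, 15, 4, 5]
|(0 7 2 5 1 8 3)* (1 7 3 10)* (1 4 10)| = |(0 3)(1 8)(2 5 7)(4 10)| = 6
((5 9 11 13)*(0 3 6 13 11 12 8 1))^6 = (0 12 13)(1 9 6)(3 8 5)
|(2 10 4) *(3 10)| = |(2 3 10 4)| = 4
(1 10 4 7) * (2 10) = (1 2 10 4 7) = [0, 2, 10, 3, 7, 5, 6, 1, 8, 9, 4]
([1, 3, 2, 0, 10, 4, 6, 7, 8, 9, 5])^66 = (10)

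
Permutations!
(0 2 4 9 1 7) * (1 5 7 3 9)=(0 2 4 1 3 9 5 7)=[2, 3, 4, 9, 1, 7, 6, 0, 8, 5]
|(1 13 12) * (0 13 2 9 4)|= 7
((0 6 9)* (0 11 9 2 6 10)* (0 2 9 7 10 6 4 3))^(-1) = (0 3 4 2 10 7 11 9 6)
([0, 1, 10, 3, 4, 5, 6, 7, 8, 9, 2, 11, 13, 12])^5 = (2 10)(12 13)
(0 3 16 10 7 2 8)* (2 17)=(0 3 16 10 7 17 2 8)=[3, 1, 8, 16, 4, 5, 6, 17, 0, 9, 7, 11, 12, 13, 14, 15, 10, 2]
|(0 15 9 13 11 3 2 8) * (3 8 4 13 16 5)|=|(0 15 9 16 5 3 2 4 13 11 8)|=11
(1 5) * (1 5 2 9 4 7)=[0, 2, 9, 3, 7, 5, 6, 1, 8, 4]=(1 2 9 4 7)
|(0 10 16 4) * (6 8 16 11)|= 7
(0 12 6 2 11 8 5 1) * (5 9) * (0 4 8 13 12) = (1 4 8 9 5)(2 11 13 12 6) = [0, 4, 11, 3, 8, 1, 2, 7, 9, 5, 10, 13, 6, 12]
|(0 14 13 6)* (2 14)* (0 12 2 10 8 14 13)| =|(0 10 8 14)(2 13 6 12)| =4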